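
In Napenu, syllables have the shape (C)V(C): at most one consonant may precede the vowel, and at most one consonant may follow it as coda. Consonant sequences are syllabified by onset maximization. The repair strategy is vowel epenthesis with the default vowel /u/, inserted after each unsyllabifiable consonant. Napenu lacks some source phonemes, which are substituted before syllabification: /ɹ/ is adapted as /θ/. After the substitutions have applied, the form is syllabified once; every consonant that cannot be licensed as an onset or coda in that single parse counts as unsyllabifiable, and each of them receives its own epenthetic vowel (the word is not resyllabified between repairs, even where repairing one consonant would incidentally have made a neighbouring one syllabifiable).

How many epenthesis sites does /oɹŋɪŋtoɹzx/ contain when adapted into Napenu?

After substitution the input is /oθŋɪŋtoθzx/.
The unsyllabifiable consonants are /z/, /x/; each receives one epenthetic vowel.

2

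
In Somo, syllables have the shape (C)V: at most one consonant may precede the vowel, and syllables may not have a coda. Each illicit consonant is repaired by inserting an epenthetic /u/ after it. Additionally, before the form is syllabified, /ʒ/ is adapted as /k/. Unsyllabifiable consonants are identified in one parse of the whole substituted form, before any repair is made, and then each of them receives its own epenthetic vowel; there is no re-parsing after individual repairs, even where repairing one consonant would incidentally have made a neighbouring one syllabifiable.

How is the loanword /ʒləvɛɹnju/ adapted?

kuləvɛɹunuju

Substitution: /ʒ/ → /k/, giving /kləvɛɹnju/.
Under (C)V, the unsyllabifiable consonants are /k/, /ɹ/, /n/ (no codas are permitted; onsets are limited to one consonant).
Each unlicensed consonant becomes the onset of a new syllable: /k/ → /ku/, /ɹ/ → /ɹu/, /n/ → /nu/.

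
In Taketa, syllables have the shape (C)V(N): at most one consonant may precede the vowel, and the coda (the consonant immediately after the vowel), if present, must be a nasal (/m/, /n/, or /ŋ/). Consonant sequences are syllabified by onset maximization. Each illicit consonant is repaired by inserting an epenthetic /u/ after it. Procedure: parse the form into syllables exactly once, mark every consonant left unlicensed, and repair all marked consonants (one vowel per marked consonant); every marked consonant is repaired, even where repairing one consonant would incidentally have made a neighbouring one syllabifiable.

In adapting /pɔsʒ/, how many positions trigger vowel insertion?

2

The unsyllabifiable consonants are /s/, /ʒ/; each receives one epenthetic vowel.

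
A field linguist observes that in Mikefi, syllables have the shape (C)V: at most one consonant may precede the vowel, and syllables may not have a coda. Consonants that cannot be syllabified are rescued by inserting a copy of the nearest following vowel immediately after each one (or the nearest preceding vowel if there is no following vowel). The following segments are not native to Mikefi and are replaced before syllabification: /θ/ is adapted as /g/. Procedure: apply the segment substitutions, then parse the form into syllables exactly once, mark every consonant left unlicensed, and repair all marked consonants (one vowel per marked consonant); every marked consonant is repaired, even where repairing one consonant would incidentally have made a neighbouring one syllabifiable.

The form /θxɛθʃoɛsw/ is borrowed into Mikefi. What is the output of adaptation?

gɛxɛgoʃoɛsɛwɛ

Substitution: /θ/ → /g/, giving /gxɛgʃoɛsw/.
The consonants /g/, /g/, /s/, /w/ cannot be parsed into a legal (C)V syllable (no codas are permitted; onsets are limited to one consonant).
Each unlicensed consonant becomes the onset of a new syllable: /g/ → /gɛ/, /g/ → /go/, /s/ → /sɛ/, /w/ → /wɛ/.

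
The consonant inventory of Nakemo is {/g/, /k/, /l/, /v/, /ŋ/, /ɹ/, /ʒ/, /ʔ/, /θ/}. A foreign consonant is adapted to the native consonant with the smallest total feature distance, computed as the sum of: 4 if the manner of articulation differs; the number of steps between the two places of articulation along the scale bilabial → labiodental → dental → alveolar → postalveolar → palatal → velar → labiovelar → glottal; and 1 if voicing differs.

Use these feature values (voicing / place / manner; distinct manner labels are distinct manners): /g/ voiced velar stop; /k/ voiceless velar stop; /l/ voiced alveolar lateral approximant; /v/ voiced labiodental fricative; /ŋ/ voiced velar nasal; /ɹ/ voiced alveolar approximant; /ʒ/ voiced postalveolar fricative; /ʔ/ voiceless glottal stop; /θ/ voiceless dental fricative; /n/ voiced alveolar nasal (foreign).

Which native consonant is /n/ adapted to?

/ŋ/ is closest: same manner (nasal), place distance 3 (alveolar→velar), same voicing; total 3. Next closest is /l/ at distance 4.

ŋ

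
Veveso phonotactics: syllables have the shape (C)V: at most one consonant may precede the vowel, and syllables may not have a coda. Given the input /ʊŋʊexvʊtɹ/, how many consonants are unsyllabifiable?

Syllabifying with onset maximization leaves /x/, /t/, /ɹ/ stranded (no codas are permitted; onsets are limited to one consonant).

3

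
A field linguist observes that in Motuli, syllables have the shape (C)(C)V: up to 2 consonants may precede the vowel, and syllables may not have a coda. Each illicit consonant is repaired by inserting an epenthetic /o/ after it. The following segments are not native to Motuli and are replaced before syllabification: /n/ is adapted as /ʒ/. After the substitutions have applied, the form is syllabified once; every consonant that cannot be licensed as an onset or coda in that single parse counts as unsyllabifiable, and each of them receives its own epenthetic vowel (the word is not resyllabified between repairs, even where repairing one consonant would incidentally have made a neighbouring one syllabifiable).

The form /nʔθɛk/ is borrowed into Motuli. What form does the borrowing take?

Substitution: /n/ → /ʒ/, giving /ʒʔθɛk/.
Syllabifying with onset maximization leaves /ʒ/, /k/ stranded (no codas are permitted; onsets may contain at most 2 consonants).
Epenthesis after each stranded consonant: /ʒ/ → /ʒo/, /k/ → /ko/.

ʒoʔθɛko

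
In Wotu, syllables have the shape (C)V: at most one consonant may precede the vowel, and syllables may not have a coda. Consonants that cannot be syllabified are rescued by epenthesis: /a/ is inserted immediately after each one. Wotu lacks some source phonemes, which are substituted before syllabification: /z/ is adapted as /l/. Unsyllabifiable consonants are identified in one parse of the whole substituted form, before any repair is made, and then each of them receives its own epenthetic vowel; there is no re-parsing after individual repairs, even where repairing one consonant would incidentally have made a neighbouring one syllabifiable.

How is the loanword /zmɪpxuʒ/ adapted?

Substitution: /z/ → /l/, giving /lmɪpxuʒ/.
Syllabifying with onset maximization leaves /l/, /p/, /ʒ/ stranded (no codas are permitted; onsets are limited to one consonant).
Each unlicensed consonant becomes the onset of a new syllable: /l/ → /la/, /p/ → /pa/, /ʒ/ → /ʒa/.

lamɪpaxuʒa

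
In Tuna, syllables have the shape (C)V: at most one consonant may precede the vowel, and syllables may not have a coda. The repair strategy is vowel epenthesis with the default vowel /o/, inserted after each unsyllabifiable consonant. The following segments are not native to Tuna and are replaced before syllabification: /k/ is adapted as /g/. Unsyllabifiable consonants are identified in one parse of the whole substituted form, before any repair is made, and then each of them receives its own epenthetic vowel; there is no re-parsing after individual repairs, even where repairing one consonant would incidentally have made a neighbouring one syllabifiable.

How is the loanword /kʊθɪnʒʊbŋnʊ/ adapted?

Substitution: /k/ → /g/, giving /gʊθɪnʒʊbŋnʊ/.
The consonants /n/, /b/, /ŋ/ cannot be parsed into a legal (C)V syllable (no codas are permitted; onsets are limited to one consonant).
Inserting the epenthetic vowel yields /n/ → /no/, /b/ → /bo/, /ŋ/ → /ŋo/.

gʊθɪnoʒʊboŋonʊ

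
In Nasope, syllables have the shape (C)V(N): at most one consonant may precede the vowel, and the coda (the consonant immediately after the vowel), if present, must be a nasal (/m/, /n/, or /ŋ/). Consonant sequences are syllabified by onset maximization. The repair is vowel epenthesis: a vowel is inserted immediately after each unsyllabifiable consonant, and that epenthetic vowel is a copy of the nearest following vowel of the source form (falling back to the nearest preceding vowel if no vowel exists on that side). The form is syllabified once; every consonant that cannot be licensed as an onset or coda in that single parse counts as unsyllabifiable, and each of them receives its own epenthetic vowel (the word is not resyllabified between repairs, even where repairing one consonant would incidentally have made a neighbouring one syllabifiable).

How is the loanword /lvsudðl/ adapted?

Syllabifying with onset maximization leaves /l/, /v/, /d/, /ð/, /l/ stranded (only a nasal (/m/, /n/, or /ŋ/) is licensed in coda position; onsets are limited to one consonant).
Each unlicensed consonant becomes the onset of a new syllable: /l/ → /lu/, /v/ → /vu/, /d/ → /du/, /ð/ → /ðu/, /l/ → /lu/.

luvusuduðulu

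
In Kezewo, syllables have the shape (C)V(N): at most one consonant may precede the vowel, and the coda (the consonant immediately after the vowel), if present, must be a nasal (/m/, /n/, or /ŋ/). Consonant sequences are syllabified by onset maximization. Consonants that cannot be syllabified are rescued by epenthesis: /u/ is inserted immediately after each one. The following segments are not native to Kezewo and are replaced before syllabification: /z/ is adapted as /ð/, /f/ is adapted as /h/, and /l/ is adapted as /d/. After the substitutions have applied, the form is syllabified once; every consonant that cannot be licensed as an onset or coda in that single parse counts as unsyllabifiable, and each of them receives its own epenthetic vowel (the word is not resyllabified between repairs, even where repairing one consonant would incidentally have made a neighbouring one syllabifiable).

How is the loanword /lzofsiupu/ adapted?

duðohusiupu

Substitution: /l/ → /d/, /z/ → /ð/, /f/ → /h/, giving /dðohsiupu/.
The consonants /d/, /h/ cannot be parsed into a legal (C)V(N) syllable (only a nasal (/m/, /n/, or /ŋ/) is licensed in coda position; onsets are limited to one consonant).
Each unlicensed consonant becomes the onset of a new syllable: /d/ → /du/, /h/ → /hu/.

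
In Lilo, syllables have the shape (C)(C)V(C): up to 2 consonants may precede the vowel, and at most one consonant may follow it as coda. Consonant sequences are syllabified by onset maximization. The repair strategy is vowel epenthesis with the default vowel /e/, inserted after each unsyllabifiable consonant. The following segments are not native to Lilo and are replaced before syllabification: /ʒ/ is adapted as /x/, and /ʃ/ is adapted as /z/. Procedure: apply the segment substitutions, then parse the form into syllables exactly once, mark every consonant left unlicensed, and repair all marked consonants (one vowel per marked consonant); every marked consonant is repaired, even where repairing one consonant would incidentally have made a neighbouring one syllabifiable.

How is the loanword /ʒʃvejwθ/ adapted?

xezvejweθe

Substitution: /ʒ/ → /x/, /ʃ/ → /z/, giving /xzvejwθ/.
The consonants /x/, /w/, /θ/ cannot be parsed into a legal (C)(C)V(C) syllable (at most one coda consonant is licensed; onsets may contain at most 2 consonants).
Epenthesis after each stranded consonant: /x/ → /xe/, /w/ → /we/, /θ/ → /θe/.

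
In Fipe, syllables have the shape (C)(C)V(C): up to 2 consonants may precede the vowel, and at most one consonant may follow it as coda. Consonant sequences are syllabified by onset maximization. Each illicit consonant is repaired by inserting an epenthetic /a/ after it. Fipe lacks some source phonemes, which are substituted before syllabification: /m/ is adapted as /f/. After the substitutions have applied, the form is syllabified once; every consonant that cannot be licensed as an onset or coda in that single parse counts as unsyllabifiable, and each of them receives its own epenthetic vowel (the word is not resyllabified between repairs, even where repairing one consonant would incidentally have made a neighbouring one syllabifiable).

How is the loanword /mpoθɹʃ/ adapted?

Substitution: /m/ → /f/, giving /fpoθɹʃ/.
Syllabifying with onset maximization leaves /ɹ/, /ʃ/ stranded (at most one coda consonant is licensed; onsets may contain at most 2 consonants).
Inserting the epenthetic vowel yields /ɹ/ → /ɹa/, /ʃ/ → /ʃa/.

fpoθɹaʃa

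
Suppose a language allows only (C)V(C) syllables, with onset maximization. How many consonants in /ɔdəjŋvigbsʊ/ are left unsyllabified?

Under (C)V(C), the unsyllabifiable consonants are /ŋ/, /b/ (at most one coda consonant is licensed; onsets are limited to one consonant).

2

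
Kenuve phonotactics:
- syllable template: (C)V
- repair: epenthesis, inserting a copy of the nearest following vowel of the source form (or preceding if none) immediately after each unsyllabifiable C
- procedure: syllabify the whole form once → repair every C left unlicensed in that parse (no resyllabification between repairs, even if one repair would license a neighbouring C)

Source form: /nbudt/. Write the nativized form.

nubudutu

The consonants /n/, /d/, /t/ cannot be parsed into a legal (C)V syllable (no codas are permitted; onsets are limited to one consonant).
Each unlicensed consonant becomes the onset of a new syllable: /n/ → /nu/, /d/ → /du/, /t/ → /tu/.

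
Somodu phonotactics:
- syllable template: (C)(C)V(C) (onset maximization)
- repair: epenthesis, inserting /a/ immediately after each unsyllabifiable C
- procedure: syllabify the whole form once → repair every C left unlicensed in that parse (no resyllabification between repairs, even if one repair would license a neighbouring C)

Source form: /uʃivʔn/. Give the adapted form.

uʃivʔana

The consonants /ʔ/, /n/ cannot be parsed into a legal (C)(C)V(C) syllable (at most one coda consonant is licensed; onsets may contain at most 2 consonants).
Epenthesis after each stranded consonant: /ʔ/ → /ʔa/, /n/ → /na/.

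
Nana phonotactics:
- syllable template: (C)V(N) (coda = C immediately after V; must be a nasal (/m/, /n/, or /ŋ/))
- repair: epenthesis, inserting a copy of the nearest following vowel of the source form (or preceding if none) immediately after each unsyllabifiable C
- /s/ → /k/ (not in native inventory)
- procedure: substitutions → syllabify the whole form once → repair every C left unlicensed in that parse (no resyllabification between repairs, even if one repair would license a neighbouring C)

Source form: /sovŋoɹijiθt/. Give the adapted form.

Substitution: /s/ → /k/, giving /kovŋoɹijiθt/.
Under (C)V(N), the unsyllabifiable consonants are /v/, /θ/, /t/ (only a nasal (/m/, /n/, or /ŋ/) is licensed in coda position; onsets are limited to one consonant).
Inserting the epenthetic vowel yields /v/ → /vo/, /θ/ → /θi/, /t/ → /ti/.

kovoŋoɹijiθiti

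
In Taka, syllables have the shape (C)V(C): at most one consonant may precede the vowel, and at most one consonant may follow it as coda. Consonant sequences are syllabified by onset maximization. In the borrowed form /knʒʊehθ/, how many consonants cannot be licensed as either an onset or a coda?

Under (C)V(C), the unsyllabifiable consonants are /k/, /n/, /θ/ (at most one coda consonant is licensed; onsets are limited to one consonant).

3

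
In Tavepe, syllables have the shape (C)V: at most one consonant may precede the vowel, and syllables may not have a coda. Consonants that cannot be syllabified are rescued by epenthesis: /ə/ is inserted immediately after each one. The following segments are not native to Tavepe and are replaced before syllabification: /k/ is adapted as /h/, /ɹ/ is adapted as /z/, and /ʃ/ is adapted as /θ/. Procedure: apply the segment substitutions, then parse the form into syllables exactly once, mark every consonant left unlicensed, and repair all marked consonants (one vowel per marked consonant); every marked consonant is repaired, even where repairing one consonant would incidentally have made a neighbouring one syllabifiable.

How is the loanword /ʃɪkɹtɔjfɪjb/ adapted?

Substitution: /ʃ/ → /θ/, /k/ → /h/, /ɹ/ → /z/, giving /θɪhztɔjfɪjb/.
Under (C)V, the unsyllabifiable consonants are /h/, /z/, /j/, /j/, /b/ (no codas are permitted; onsets are limited to one consonant).
Each unlicensed consonant becomes the onset of a new syllable: /h/ → /hə/, /z/ → /zə/, /j/ → /jə/, /j/ → /jə/, /b/ → /bə/.

θɪhəzətɔjəfɪjəbə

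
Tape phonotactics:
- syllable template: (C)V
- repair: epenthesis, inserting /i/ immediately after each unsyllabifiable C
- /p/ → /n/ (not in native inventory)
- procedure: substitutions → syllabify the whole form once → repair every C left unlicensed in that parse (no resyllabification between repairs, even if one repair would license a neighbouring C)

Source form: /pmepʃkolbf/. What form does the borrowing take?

Substitution: /p/ → /n/, giving /nmenʃkolbf/.
Under (C)V, the unsyllabifiable consonants are /n/, /n/, /ʃ/, /l/, /b/, /f/ (no codas are permitted; onsets are limited to one consonant).
Each unlicensed consonant becomes the onset of a new syllable: /n/ → /ni/, /n/ → /ni/, /ʃ/ → /ʃi/, /l/ → /li/, /b/ → /bi/, /f/ → /fi/.

nimeniʃikolibifi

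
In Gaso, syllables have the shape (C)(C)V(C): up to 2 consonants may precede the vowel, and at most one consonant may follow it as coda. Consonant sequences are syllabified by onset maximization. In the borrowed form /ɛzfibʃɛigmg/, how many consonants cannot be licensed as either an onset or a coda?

2

The consonants /m/, /g/ cannot be parsed into a legal (C)(C)V(C) syllable (at most one coda consonant is licensed; onsets may contain at most 2 consonants).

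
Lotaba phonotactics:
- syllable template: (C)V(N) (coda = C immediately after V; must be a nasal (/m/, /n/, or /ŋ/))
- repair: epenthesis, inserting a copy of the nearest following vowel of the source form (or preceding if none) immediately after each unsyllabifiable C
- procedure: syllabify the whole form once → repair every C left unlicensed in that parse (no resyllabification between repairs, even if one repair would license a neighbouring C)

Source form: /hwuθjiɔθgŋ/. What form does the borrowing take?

Syllabifying with onset maximization leaves /h/, /θ/, /θ/, /g/, /ŋ/ stranded (only a nasal (/m/, /n/, or /ŋ/) is licensed in coda position; onsets are limited to one consonant).
Epenthesis after each stranded consonant: /h/ → /hu/, /θ/ → /θi/, /θ/ → /θɔ/, /g/ → /gɔ/, /ŋ/ → /ŋɔ/.

huwuθijiɔθɔgɔŋɔ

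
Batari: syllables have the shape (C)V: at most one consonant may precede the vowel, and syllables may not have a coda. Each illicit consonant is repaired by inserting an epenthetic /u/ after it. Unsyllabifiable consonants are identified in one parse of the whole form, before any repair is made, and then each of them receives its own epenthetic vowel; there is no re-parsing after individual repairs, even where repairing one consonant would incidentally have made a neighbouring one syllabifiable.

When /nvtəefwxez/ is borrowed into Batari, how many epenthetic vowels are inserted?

5

The unsyllabifiable consonants are /n/, /v/, /f/, /w/, /z/; each receives one epenthetic vowel.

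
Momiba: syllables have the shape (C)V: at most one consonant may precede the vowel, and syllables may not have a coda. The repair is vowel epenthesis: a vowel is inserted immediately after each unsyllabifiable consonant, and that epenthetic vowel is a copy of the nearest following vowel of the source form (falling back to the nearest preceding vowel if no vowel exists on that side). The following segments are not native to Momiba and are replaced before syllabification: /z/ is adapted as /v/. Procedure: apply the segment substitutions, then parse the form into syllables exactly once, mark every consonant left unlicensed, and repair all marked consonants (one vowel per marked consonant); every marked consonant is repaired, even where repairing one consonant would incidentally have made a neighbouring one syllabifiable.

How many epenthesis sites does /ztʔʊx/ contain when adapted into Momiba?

After substitution the input is /vtʔʊx/.
The unsyllabifiable consonants are /v/, /t/, /x/; each receives one epenthetic vowel.

3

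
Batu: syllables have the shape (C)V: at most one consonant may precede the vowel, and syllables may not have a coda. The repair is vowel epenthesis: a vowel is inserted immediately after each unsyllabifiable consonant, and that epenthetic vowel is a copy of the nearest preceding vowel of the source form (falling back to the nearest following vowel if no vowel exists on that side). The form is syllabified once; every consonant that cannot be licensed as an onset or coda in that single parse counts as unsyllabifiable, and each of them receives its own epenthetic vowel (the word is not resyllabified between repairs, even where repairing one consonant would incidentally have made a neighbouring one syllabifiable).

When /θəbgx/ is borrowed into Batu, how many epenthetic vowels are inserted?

The unsyllabifiable consonants are /b/, /g/, /x/; each receives one epenthetic vowel.

3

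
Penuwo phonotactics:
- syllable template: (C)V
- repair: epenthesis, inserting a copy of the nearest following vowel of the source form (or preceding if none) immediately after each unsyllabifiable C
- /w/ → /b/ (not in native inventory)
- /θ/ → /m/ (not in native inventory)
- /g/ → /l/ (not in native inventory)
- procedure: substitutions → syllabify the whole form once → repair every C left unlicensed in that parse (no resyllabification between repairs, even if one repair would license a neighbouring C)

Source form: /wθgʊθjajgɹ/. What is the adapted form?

bʊmʊlʊmajajalaɹa

Substitution: /w/ → /b/, /θ/ → /m/, /g/ → /l/, giving /bmlʊmjajlɹ/.
Syllabifying with onset maximization leaves /b/, /m/, /m/, /j/, /l/, /ɹ/ stranded (no codas are permitted; onsets are limited to one consonant).
Inserting the epenthetic vowel yields /b/ → /bʊ/, /m/ → /mʊ/, /m/ → /ma/, /j/ → /ja/, /l/ → /la/, /ɹ/ → /ɹa/.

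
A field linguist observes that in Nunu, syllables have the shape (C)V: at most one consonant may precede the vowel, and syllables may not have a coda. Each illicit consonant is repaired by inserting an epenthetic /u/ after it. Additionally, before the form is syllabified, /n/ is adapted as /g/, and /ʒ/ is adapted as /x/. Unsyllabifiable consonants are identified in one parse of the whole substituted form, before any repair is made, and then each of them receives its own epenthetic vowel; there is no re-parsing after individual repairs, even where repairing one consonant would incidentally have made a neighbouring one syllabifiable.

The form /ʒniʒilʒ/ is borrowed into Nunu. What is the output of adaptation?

xugixiluxu

Substitution: /ʒ/ → /x/, /n/ → /g/, giving /xgixilx/.
The consonants /x/, /l/, /x/ cannot be parsed into a legal (C)V syllable (no codas are permitted; onsets are limited to one consonant).
Each unlicensed consonant becomes the onset of a new syllable: /x/ → /xu/, /l/ → /lu/, /x/ → /xu/.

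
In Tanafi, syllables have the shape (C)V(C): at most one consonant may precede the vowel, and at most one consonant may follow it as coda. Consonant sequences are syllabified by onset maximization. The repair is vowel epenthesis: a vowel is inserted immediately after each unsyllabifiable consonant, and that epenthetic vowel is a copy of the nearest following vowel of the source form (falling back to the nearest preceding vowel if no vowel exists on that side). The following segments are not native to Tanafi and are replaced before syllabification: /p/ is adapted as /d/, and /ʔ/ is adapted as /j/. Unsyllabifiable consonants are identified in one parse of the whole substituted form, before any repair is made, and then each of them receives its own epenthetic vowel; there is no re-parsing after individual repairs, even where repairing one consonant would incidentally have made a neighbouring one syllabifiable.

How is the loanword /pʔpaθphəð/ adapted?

dajadaθdəhəð

Substitution: /p/ → /d/, /ʔ/ → /j/, giving /djdaθdhəð/.
Syllabifying with onset maximization leaves /d/, /j/, /d/ stranded (at most one coda consonant is licensed; onsets are limited to one consonant).
Epenthesis after each stranded consonant: /d/ → /da/, /j/ → /ja/, /d/ → /də/.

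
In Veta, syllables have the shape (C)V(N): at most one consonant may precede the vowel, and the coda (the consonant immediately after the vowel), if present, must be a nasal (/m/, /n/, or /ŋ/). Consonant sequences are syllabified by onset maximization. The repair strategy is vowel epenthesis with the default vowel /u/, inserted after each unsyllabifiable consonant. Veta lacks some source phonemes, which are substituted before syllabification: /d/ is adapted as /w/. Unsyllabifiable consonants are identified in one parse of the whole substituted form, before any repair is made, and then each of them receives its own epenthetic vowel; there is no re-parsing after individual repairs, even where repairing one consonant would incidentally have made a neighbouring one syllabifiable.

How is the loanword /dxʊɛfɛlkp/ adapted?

Substitution: /d/ → /w/, giving /wxʊɛfɛlkp/.
The consonants /w/, /l/, /k/, /p/ cannot be parsed into a legal (C)V(N) syllable (only a nasal (/m/, /n/, or /ŋ/) is licensed in coda position; onsets are limited to one consonant).
Inserting the epenthetic vowel yields /w/ → /wu/, /l/ → /lu/, /k/ → /ku/, /p/ → /pu/.

wuxʊɛfɛlukupu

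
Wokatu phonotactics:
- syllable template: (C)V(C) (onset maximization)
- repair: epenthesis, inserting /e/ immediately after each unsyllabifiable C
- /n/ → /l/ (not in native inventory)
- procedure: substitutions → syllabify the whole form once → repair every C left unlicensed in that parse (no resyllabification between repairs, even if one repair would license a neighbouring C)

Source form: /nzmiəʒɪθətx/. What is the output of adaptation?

Substitution: /n/ → /l/, giving /lzmiəʒɪθətx/.
Under (C)V(C), the unsyllabifiable consonants are /l/, /z/, /x/ (at most one coda consonant is licensed; onsets are limited to one consonant).
Epenthesis after each stranded consonant: /l/ → /le/, /z/ → /ze/, /x/ → /xe/.

lezemiəʒɪθətxe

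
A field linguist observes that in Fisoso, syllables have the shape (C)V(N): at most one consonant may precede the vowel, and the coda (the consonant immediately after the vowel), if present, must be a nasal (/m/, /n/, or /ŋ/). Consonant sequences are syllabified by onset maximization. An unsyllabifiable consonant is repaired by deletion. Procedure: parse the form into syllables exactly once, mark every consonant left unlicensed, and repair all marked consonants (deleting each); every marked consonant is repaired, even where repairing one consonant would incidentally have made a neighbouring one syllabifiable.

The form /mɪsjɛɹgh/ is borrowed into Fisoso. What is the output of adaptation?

Under (C)V(N), the unsyllabifiable consonants are /s/, /ɹ/, /g/, /h/ (only a nasal (/m/, /n/, or /ŋ/) is licensed in coda position; onsets are limited to one consonant).
Each unlicensed consonant is deleted: /s/, /ɹ/, /g/, /h/.

mɪjɛ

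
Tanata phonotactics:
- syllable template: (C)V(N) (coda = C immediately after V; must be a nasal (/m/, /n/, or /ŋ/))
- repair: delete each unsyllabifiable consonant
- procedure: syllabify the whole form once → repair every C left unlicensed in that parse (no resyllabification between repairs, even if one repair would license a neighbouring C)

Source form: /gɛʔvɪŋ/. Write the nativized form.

Syllabifying with onset maximization leaves /ʔ/ stranded (only a nasal (/m/, /n/, or /ŋ/) is licensed in coda position; onsets are limited to one consonant).
Each unlicensed consonant is deleted: /ʔ/.

gɛvɪŋ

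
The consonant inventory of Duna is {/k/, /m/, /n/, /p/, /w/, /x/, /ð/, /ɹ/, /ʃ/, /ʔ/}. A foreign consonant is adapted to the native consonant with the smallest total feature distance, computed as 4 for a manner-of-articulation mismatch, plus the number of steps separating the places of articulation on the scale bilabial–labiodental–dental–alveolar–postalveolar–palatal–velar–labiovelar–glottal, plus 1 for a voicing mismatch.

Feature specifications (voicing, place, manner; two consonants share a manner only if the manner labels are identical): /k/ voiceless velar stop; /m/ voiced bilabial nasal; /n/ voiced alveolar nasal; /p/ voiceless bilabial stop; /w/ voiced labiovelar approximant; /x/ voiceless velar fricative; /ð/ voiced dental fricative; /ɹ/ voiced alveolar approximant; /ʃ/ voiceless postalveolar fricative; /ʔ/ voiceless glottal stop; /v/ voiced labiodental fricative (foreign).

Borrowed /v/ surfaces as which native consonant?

ð

/ð/ is closest: same manner (fricative), place distance 1 (labiodental→dental), same voicing; total 1. Next closest is /ʃ/ at distance 4.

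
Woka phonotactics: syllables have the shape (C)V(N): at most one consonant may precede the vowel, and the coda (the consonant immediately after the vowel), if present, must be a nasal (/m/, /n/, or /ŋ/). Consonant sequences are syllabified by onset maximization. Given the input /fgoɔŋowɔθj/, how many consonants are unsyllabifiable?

3

Syllabifying with onset maximization leaves /f/, /θ/, /j/ stranded (only a nasal (/m/, /n/, or /ŋ/) is licensed in coda position; onsets are limited to one consonant).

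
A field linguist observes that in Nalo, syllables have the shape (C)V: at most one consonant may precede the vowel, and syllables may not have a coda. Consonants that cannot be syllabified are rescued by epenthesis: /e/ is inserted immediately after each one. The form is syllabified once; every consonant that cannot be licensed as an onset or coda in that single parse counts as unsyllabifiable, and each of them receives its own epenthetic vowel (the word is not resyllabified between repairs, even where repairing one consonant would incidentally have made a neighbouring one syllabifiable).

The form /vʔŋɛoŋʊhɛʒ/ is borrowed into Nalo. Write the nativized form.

veʔeŋɛoŋʊhɛʒe

Syllabifying with onset maximization leaves /v/, /ʔ/, /ʒ/ stranded (no codas are permitted; onsets are limited to one consonant).
Inserting the epenthetic vowel yields /v/ → /ve/, /ʔ/ → /ʔe/, /ʒ/ → /ʒe/.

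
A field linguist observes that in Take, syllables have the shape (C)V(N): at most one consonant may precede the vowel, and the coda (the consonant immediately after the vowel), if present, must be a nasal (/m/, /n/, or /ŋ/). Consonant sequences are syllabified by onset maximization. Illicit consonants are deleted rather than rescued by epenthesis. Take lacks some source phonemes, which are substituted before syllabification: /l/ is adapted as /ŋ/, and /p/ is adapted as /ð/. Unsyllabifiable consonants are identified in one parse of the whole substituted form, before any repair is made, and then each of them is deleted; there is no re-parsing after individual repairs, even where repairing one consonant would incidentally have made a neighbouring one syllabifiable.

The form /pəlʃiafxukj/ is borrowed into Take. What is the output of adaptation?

Substitution: /p/ → /ð/, /l/ → /ŋ/, giving /ðəŋʃiafxukj/.
Syllabifying with onset maximization leaves /f/, /k/, /j/ stranded (only a nasal (/m/, /n/, or /ŋ/) is licensed in coda position; onsets are limited to one consonant).
Deleting the stranded consonants removes /f/, /k/, /j/.

ðəŋʃiaxu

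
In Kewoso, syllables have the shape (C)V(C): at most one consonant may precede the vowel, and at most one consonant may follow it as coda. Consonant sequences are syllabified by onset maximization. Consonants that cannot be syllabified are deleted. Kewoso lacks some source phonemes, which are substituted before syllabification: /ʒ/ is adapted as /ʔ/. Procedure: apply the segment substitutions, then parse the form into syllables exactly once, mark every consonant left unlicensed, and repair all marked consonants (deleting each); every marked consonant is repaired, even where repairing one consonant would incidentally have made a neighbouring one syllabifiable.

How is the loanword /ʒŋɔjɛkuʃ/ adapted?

Substitution: /ʒ/ → /ʔ/, giving /ʔŋɔjɛkuʃ/.
The consonants /ʔ/ cannot be parsed into a legal (C)V(C) syllable (at most one coda consonant is licensed; onsets are limited to one consonant).
Deletion applies to /ʔ/.

ŋɔjɛkuʃ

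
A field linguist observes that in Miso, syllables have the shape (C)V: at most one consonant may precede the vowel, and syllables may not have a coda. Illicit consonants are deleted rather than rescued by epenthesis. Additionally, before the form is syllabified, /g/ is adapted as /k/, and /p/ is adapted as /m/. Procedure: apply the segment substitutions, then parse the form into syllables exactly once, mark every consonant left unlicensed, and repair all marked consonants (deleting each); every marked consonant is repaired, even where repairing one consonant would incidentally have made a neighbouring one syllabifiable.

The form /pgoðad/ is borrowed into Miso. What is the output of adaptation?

koða

Substitution: /p/ → /m/, /g/ → /k/, giving /mkoðad/.
Under (C)V, the unsyllabifiable consonants are /m/, /d/ (no codas are permitted; onsets are limited to one consonant).
Deleting the stranded consonants removes /m/, /d/.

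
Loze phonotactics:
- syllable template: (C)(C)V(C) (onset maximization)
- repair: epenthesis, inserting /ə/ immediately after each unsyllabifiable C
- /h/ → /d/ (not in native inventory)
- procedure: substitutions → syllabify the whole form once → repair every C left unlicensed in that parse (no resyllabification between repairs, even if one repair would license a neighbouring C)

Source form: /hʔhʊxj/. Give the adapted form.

Substitution: /h/ → /d/, giving /dʔdʊxj/.
The consonants /d/, /j/ cannot be parsed into a legal (C)(C)V(C) syllable (at most one coda consonant is licensed; onsets may contain at most 2 consonants).
Each unlicensed consonant becomes the onset of a new syllable: /d/ → /də/, /j/ → /jə/.

dəʔdʊxjə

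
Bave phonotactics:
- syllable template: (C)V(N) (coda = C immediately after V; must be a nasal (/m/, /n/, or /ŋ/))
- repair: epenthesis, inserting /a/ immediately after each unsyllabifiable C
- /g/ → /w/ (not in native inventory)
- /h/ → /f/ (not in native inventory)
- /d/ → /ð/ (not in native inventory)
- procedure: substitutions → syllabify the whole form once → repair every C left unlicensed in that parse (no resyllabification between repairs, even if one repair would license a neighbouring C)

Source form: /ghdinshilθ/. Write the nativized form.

Substitution: /g/ → /w/, /h/ → /f/, /d/ → /ð/, giving /wfðinsfilθ/.
Syllabifying with onset maximization leaves /w/, /f/, /s/, /l/, /θ/ stranded (only a nasal (/m/, /n/, or /ŋ/) is licensed in coda position; onsets are limited to one consonant).
Inserting the epenthetic vowel yields /w/ → /wa/, /f/ → /fa/, /s/ → /sa/, /l/ → /la/, /θ/ → /θa/.

wafaðinsafilaθa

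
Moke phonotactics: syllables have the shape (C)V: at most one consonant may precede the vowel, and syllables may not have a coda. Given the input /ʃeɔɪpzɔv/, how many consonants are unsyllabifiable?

Under (C)V, the unsyllabifiable consonants are /p/, /v/ (no codas are permitted; onsets are limited to one consonant).

2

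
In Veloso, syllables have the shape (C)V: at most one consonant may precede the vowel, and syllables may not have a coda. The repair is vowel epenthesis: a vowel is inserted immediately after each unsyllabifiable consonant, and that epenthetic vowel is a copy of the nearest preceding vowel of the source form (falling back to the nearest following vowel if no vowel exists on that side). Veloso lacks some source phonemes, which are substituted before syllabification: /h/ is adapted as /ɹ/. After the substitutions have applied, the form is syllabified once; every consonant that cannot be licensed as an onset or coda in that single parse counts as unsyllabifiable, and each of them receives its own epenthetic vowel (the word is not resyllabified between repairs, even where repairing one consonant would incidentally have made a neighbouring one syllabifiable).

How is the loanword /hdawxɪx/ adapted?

ɹadawaxɪxɪ

Substitution: /h/ → /ɹ/, giving /ɹdawxɪx/.
The consonants /ɹ/, /w/, /x/ cannot be parsed into a legal (C)V syllable (no codas are permitted; onsets are limited to one consonant).
Each unlicensed consonant becomes the onset of a new syllable: /ɹ/ → /ɹa/, /w/ → /wa/, /x/ → /xɪ/.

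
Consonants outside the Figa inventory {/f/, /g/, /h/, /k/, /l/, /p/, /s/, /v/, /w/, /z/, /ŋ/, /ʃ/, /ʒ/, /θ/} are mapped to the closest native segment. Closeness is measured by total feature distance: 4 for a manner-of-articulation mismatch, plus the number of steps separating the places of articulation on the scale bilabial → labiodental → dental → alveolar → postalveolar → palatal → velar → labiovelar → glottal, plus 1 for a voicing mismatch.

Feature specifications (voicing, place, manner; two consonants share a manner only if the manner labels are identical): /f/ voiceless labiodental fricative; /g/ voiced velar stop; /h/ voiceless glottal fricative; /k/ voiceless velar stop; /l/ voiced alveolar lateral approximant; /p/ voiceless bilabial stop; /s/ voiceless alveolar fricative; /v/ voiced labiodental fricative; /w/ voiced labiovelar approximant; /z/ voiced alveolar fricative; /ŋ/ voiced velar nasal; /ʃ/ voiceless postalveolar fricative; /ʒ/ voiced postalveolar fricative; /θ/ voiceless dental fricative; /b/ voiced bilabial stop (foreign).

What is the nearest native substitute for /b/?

/p/ is closest: same manner (stop), place distance 0 (bilabial→bilabial), voicing differs (+1); total 1. Next closest is /v/ at distance 5.

p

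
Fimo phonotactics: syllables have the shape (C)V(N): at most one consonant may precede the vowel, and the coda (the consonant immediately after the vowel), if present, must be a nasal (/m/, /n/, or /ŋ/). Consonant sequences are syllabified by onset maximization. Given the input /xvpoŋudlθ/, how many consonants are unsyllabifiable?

5

The consonants /x/, /v/, /d/, /l/, /θ/ cannot be parsed into a legal (C)V(N) syllable (only a nasal (/m/, /n/, or /ŋ/) is licensed in coda position; onsets are limited to one consonant).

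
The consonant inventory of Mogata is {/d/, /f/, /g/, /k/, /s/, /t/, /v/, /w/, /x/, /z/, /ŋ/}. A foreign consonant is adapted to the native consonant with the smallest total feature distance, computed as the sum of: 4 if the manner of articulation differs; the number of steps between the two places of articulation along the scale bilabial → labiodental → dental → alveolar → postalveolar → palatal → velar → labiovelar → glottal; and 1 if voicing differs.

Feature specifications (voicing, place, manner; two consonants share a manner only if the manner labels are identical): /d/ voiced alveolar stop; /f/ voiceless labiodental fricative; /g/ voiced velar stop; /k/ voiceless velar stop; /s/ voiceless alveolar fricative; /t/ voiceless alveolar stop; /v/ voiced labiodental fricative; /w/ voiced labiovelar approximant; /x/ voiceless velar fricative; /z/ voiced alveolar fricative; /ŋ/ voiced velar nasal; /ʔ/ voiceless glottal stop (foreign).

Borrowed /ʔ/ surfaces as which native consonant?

k

/k/ is closest: same manner (stop), place distance 2 (glottal→velar), same voicing; total 2. Next closest is /g/ at distance 3.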